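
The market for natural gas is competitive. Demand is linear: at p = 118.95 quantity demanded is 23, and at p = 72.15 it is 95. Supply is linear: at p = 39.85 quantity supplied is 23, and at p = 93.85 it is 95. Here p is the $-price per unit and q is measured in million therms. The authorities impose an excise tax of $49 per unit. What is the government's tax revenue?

$2180.50 million

Demand slope = (72.15 − 118.95)/(95 − 23) = −0.65, so p = 133.9 − 0.65q.
Supply slope = (93.85 − 39.85)/(95 − 23) = 0.75, so p = 22.6 + 0.75q.
Competitive equilibrium: 133.9 − 0.65q = 22.6 + 0.75q → q* = 79.5, p* = 82.225.
With the tax, the buyer price exceeds the seller price by 49: (133.9 − 0.65q) − (22.6 + 0.75q) = 49 → q' = 44.5.
Tax revenue = 49 × 44.5 = $2180.50 million.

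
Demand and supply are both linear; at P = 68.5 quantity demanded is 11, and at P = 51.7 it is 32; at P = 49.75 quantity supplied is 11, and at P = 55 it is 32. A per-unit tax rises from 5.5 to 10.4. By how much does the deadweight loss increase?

Demand slope = (51.7 − 68.5)/(32 − 11) = −0.8, so P = 77.3 − 0.8Q.
Supply slope = (55 − 49.75)/(32 − 11) = 0.25, so P = 47 + 0.25Q.
Competitive equilibrium: 77.3 − 0.8Q = 47 + 0.25Q → Q* = 28.8571, P* = 54.2143.
For a per-unit tax t: ΔQ = t/1.05, so DWL = ½·t·(t/1.05) = t²/2.1.
At t = 5.5: DWL = 14.405. At t = 10.4: DWL = 51.505.
Increase = 51.505 − 14.405 = 37.10.

37.10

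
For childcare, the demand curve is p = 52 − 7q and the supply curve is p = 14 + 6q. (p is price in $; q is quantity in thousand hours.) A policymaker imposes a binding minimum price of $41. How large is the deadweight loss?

Competitive equilibrium: 52 − 7q = 14 + 6q → q* = 2.9231, p* = 31.5385.
At the floor p = 41, quantity demanded = (52 − 41)/7 = 1.5714.
Sellers' marginal cost at q' = 1.5714: 14 + 6·1.5714 = 23.4284.
Δq = 2.9231 − 1.5714 = 1.3517; wedge = 41 − 23.4284 = 17.5716.
DWL = ½ × 1.3517 × 17.5716 = $11.88 thousand.

$11.88 thousand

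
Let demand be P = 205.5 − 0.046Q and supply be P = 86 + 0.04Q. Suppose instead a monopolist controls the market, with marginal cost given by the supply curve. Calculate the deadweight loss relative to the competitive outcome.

Competitive equilibrium: 205.5 − 0.046Q = 86 + 0.04Q → Q* = 1389.53488, P* = 141.5814.
Marginal revenue: MR = 205.5 − 0.092Q. Set MR = MC: 205.5 − 0.092Q = 86 + 0.04Q → Q_m = 905.30303.
Price P_m = 205.5 − 0.046·905.30303 = 163.85606; MC(Q_m) = 86 + 0.04·905.30303 = 122.21212.
Competitive Q* = 1389.53488, so ΔQ = 484.23185; wedge = 163.85606 − 122.21212 = 41.64394.
Welfare loss = ½ × 484.23185 × 41.64394 = 10082.66.

10082.66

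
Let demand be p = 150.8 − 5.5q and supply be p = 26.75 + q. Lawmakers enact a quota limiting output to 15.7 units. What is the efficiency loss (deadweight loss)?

37.23

Competitive equilibrium: 150.8 − 5.5q = 26.75 + q → q* = 19.0846, p* = 45.8346.
At q = 15.7: demand price = 150.8 − 5.5·15.7 = 64.45; supply price = 26.75 + 1·15.7 = 42.45.
Δq = 19.0846 − 15.7 = 3.3846; wedge = 64.45 − 42.45 = 22.
Deadweight loss = ½ × 3.3846 × 22 = 37.23.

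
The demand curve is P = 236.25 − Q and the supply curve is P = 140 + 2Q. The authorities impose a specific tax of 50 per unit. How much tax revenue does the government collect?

770.83

Competitive equilibrium: 236.25 − Q = 140 + 2Q → Q* = 32.08333, P* = 204.16667.
With the tax, the buyer price exceeds the seller price by 50: (236.25 − Q) − (140 + 2Q) = 50 → Q' = 15.41667.
Tax revenue = 50 × 15.41667 = 770.83.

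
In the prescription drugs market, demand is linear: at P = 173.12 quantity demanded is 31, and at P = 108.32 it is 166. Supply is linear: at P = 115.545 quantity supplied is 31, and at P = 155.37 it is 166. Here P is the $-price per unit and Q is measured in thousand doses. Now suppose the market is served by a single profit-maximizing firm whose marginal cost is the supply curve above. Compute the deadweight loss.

$628.41 thousand

Demand slope = (108.32 − 173.12)/(166 − 31) = −0.48, so P = 188 − 0.48Q.
Supply slope = (155.37 − 115.545)/(166 − 31) = 0.295, so P = 106.4 + 0.295Q.
Competitive equilibrium: 188 − 0.48Q = 106.4 + 0.295Q → Q* = 105.2903, P* = 137.4606.
Marginal revenue: MR = 188 − 0.96Q. Set MR = MC: 188 − 0.96Q = 106.4 + 0.295Q → Q_m = 65.0199.
Price P_m = 188 − 0.48·65.0199 = 156.7904; MC(Q_m) = 106.4 + 0.295·65.0199 = 125.5809.
Competitive Q* = 105.2903, so ΔQ = 40.2704; wedge = 156.7904 − 125.5809 = 31.2095.
Deadweight loss = ½ × 40.2704 × 31.2095 = $628.41 thousand.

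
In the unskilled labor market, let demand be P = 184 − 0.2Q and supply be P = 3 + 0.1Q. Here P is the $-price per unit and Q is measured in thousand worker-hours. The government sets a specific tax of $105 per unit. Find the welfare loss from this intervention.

$18375 thousand

Competitive equilibrium: 184 − 0.2Q = 3 + 0.1Q → Q* = 603.3333, P* = 63.3333.
With the tax, the buyer price exceeds the seller price by 105: (184 − 0.2Q) − (3 + 0.1Q) = 105 → Q' = 253.3333.
ΔQ = 603.3333 − 253.3333 = 350; the wedge equals the tax, 105.
The triangle = ½ × 350 × 105 = $18375 thousand.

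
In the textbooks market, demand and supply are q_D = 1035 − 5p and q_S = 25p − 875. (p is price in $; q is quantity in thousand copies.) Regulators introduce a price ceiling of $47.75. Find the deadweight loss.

In inverse form: demand p = 207 − 0.2q, supply p = 35 + 0.04q.
Competitive equilibrium: 207 − 0.2q = 35 + 0.04q → q* = 716.6667, p* = 63.6667.
At the ceiling p = 47.75, quantity supplied = (47.75 − 35)/0.04 = 318.75.
Willingness to pay at q' = 318.75: 207 − 0.2·318.75 = 143.25.
Δq = 716.6667 − 318.75 = 397.9167; wedge = 143.25 − 47.75 = 95.5.
DWL = ½ × 397.9167 × 95.5 = $19000.52 thousand.

$19000.52 thousand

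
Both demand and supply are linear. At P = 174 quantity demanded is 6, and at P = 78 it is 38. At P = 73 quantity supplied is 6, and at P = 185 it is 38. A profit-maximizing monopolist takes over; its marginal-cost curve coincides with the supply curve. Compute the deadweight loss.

150.35

Demand slope = (78 − 174)/(38 − 6) = −3, so P = 192 − 3Q.
Supply slope = (185 − 73)/(38 − 6) = 3.5, so P = 52 + 3.5Q.
Competitive equilibrium: 192 − 3Q = 52 + 3.5Q → Q* = 21.5385, P* = 127.3846.
Marginal revenue: MR = 192 − 6Q. Set MR = MC: 192 − 6Q = 52 + 3.5Q → Q_m = 14.7368.
Price P_m = 192 − 3·14.7368 = 147.7896; MC(Q_m) = 52 + 3.5·14.7368 = 103.5788.
Competitive Q* = 21.5385, so ΔQ = 6.8017; wedge = 147.7896 − 103.5788 = 44.2108.
Deadweight loss = ½ × 6.8017 × 44.2108 = 150.35.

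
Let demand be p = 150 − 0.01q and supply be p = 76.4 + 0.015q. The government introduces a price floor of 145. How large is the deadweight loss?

Competitive equilibrium: 150 − 0.01q = 76.4 + 0.015q → q* = 2944, p* = 120.56.
At the floor p = 145, quantity demanded = (150 − 145)/0.01 = 500.
Sellers' marginal cost at q' = 500: 76.4 + 0.015·500 = 83.9.
Δq = 2944 − 500 = 2444; wedge = 145 − 83.9 = 61.1.
DWL = ½ × 2444 × 61.1 = 74664.20.

74664.20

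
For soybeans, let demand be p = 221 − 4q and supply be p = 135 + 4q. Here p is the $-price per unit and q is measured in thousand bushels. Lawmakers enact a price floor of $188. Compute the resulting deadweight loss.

$25 thousand

Competitive equilibrium: 221 − 4q = 135 + 4q → q* = 10.75, p* = 178.
At the floor p = 188, quantity demanded = (221 − 188)/4 = 8.25.
Sellers' marginal cost at q' = 8.25: 135 + 4·8.25 = 168.
Δq = 10.75 − 8.25 = 2.5; wedge = 188 − 168 = 20.
Welfare loss = ½ × 2.5 × 20 = $25 thousand.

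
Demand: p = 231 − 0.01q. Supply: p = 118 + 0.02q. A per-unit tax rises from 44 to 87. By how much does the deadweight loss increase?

Competitive equilibrium: 231 − 0.01q = 118 + 0.02q → q* = 3766.6667, p* = 193.3333.
For a per-unit tax t: Δq = t/0.03, so DWL = ½·t·(t/0.03) = t²/0.06.
At t = 44: DWL = 32266.667. At t = 87: DWL = 126150.
Increase = 126150 − 32266.667 = 93883.33.

93883.33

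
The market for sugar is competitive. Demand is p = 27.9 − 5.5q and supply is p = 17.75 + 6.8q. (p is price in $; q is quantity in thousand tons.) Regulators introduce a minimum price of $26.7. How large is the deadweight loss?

$2.27 thousand

Competitive equilibrium: 27.9 − 5.5q = 17.75 + 6.8q → q* = 0.8252, p* = 23.3614.
At the floor p = 26.7, quantity demanded = (27.9 − 26.7)/5.5 = 0.2182.
Sellers' marginal cost at q' = 0.2182: 17.75 + 6.8·0.2182 = 19.2338.
Δq = 0.8252 − 0.2182 = 0.607; wedge = 26.7 − 19.2338 = 7.4662.
Deadweight loss = ½ × 0.607 × 7.4662 = $2.27 thousand.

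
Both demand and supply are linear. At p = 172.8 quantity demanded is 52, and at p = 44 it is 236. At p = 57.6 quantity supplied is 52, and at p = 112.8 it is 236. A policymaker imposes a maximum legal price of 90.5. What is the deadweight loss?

Demand slope = (44 − 172.8)/(236 − 52) = −0.7, so p = 209.2 − 0.7q.
Supply slope = (112.8 − 57.6)/(236 − 52) = 0.3, so p = 42 + 0.3q.
Competitive equilibrium: 209.2 − 0.7q = 42 + 0.3q → q* = 167.2, p* = 92.16.
At the ceiling p = 90.5, quantity supplied = (90.5 − 42)/0.3 = 161.6667.
Willingness to pay at q' = 161.6667: 209.2 − 0.7·161.6667 = 96.0333.
Δq = 167.2 − 161.6667 = 5.5333; wedge = 96.0333 − 90.5 = 5.5333.
Welfare loss = ½ × 5.5333 × 5.5333 = 15.31.

15.31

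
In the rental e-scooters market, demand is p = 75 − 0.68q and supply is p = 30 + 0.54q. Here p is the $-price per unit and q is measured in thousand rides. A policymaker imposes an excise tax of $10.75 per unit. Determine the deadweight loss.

Competitive equilibrium: 75 − 0.68q = 30 + 0.54q → q* = 36.8852, p* = 49.918.
With the tax, the buyer price exceeds the seller price by 10.75: (75 − 0.68q) − (30 + 0.54q) = 10.75 → q' = 28.0738.
Δq = 36.8852 − 28.0738 = 8.8114; the wedge equals the tax, 10.75.
The triangle = ½ × 8.8114 × 10.75 = $47.36 thousand.

$47.36 thousand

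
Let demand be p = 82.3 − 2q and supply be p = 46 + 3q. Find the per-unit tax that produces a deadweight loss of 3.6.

Competitive equilibrium: 82.3 − 2q = 46 + 3q → q* = 7.26, p* = 67.78.
A tax t gives Δq = t/5 and wedge t, so DWL = t²/10.
t²/10 = 3.6 → t² = 36 → t = 6.

6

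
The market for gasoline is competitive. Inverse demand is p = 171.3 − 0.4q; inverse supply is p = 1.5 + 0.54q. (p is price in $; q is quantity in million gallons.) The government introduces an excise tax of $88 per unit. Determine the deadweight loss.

$4119.15 million

Competitive equilibrium: 171.3 − 0.4q = 1.5 + 0.54q → q* = 180.6383, p* = 99.0447.
With the tax, the buyer price exceeds the seller price by 88: (171.3 − 0.4q) − (1.5 + 0.54q) = 88 → q' = 87.0213.
Δq = 180.6383 − 87.0213 = 93.617; the wedge equals the tax, 88.
The triangle = ½ × 93.617 × 88 = $4119.15 million.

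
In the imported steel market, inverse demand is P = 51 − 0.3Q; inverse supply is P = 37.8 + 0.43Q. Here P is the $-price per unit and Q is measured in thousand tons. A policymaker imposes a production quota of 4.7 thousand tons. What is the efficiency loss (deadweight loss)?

Competitive equilibrium: 51 − 0.3Q = 37.8 + 0.43Q → Q* = 18.0822, P* = 45.5753.
At Q = 4.7: demand price = 51 − 0.3·4.7 = 49.59; supply price = 37.8 + 0.43·4.7 = 39.821.
ΔQ = 18.0822 − 4.7 = 13.3822; wedge = 49.59 − 39.821 = 9.769.
Deadweight loss = ½ × 13.3822 × 9.769 = $65.37 thousand.

$65.37 thousand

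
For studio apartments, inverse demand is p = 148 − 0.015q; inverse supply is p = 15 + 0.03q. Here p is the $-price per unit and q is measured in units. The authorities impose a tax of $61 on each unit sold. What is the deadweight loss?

$41344.44

Competitive equilibrium: 148 − 0.015q = 15 + 0.03q → q* = 2955.55556, p* = 103.66667.
With the tax, the buyer price exceeds the seller price by 61: (148 − 0.015q) − (15 + 0.03q) = 61 → q' = 1600.
Δq = 2955.55556 − 1600 = 1355.55556; the wedge equals the tax, 61.
Welfare loss = ½ × 1355.55556 × 61 = $41344.44.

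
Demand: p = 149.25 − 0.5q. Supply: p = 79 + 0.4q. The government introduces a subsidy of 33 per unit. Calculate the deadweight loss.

605

Competitive equilibrium: 149.25 − 0.5q = 79 + 0.4q → q* = 78.0556, p* = 110.2222.
The subsidy lowers effective supply by 33: p = 46 + 0.4q.
New quantity: 149.25 − 0.5q = 46 + 0.4q → q' = 114.7222.
Overproduction Δq = 114.7222 − 78.0556 = 36.6666; wedge = subsidy = 33.
Deadweight loss = ½ × 36.6666 × 33 = 605.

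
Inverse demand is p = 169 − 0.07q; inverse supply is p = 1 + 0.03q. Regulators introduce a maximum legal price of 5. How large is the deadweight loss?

119608.89

Competitive equilibrium: 169 − 0.07q = 1 + 0.03q → q* = 1680, p* = 51.4.
At the ceiling p = 5, quantity supplied = (5 − 1)/0.03 = 133.33333.
Willingness to pay at q' = 133.33333: 169 − 0.07·133.33333 = 159.66667.
Δq = 1680 − 133.33333 = 1546.66667; wedge = 159.66667 − 5 = 154.66667.
Welfare loss = ½ × 1546.66667 × 154.66667 = 119608.89.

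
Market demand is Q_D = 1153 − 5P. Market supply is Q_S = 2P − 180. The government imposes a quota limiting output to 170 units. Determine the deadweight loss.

In inverse form: demand P = 230.6 − 0.2Q, supply P = 90 + 0.5Q.
Competitive equilibrium: 230.6 − 0.2Q = 90 + 0.5Q → Q* = 200.8571, P* = 190.4286.
At Q = 170: demand price = 230.6 − 0.2·170 = 196.6; supply price = 90 + 0.5·170 = 175.
ΔQ = 200.8571 − 170 = 30.8571; wedge = 196.6 − 175 = 21.6.
Welfare loss = ½ × 30.8571 × 21.6 = 333.26.

333.26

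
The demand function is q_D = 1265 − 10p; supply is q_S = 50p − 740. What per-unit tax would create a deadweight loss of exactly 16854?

In inverse form: demand p = 126.5 − 0.1q, supply p = 14.8 + 0.02q.
Competitive equilibrium: 126.5 − 0.1q = 14.8 + 0.02q → q* = 930.8333, p* = 33.4167.
A tax t gives Δq = t/0.12 and wedge t, so DWL = t²/0.24.
t²/0.24 = 16854 → t² = 4044.96 → t = 63.6.

63.6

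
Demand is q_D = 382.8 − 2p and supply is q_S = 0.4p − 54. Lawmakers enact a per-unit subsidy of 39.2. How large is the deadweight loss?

In inverse form: demand p = 191.4 − 0.5q, supply p = 135 + 2.5q.
Competitive equilibrium: 191.4 − 0.5q = 135 + 2.5q → q* = 18.8, p* = 182.
The subsidy lowers effective supply by 39.2: p = 95.8 + 2.5q.
New quantity: 191.4 − 0.5q = 95.8 + 2.5q → q' = 31.8667.
Overproduction Δq = 31.8667 − 18.8 = 13.0667; wedge = subsidy = 39.2.
The triangle = ½ × 13.0667 × 39.2 = 256.11.

256.11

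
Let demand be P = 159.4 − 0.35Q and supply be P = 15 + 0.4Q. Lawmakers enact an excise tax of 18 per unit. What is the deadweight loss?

216

Competitive equilibrium: 159.4 − 0.35Q = 15 + 0.4Q → Q* = 192.5333, P* = 92.0133.
With the tax, the buyer price exceeds the seller price by 18: (159.4 − 0.35Q) − (15 + 0.4Q) = 18 → Q' = 168.5333.
ΔQ = 192.5333 − 168.5333 = 24; the wedge equals the tax, 18.
DWL = ½ × 24 × 18 = 216.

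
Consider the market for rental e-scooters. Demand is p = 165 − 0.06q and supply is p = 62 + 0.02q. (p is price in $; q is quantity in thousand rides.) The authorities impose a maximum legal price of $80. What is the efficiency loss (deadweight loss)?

$6006.25 thousand

Competitive equilibrium: 165 − 0.06q = 62 + 0.02q → q* = 1287.5, p* = 87.75.
At the ceiling p = 80, quantity supplied = (80 − 62)/0.02 = 900.
Willingness to pay at q' = 900: 165 − 0.06·900 = 111.
Δq = 1287.5 − 900 = 387.5; wedge = 111 − 80 = 31.
DWL = ½ × 387.5 × 31 = $6006.25 thousand.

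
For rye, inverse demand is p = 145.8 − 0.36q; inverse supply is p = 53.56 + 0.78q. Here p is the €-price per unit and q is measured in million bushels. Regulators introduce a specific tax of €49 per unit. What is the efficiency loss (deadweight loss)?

€1053.07 million

Competitive equilibrium: 145.8 − 0.36q = 53.56 + 0.78q → q* = 80.9123, p* = 116.6716.
With the tax, the buyer price exceeds the seller price by 49: (145.8 − 0.36q) − (53.56 + 0.78q) = 49 → q' = 37.9298.
Δq = 80.9123 − 37.9298 = 42.9825; the wedge equals the tax, 49.
Welfare loss = ½ × 42.9825 × 49 = €1053.07 million.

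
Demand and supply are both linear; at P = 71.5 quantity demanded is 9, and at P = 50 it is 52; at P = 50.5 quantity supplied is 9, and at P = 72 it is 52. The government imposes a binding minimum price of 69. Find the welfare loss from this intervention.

128

Demand slope = (50 − 71.5)/(52 − 9) = −0.5, so P = 76 − 0.5Q.
Supply slope = (72 − 50.5)/(52 − 9) = 0.5, so P = 46 + 0.5Q.
Competitive equilibrium: 76 − 0.5Q = 46 + 0.5Q → Q* = 30, P* = 61.
At the floor P = 69, quantity demanded = (76 − 69)/0.5 = 14.
Sellers' marginal cost at Q' = 14: 46 + 0.5·14 = 53.
ΔQ = 30 − 14 = 16; wedge = 69 − 53 = 16.
Deadweight loss = ½ × 16 × 16 = 128.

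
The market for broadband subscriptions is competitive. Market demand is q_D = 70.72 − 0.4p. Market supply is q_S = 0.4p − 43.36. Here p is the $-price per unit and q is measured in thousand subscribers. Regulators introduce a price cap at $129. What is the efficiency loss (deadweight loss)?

$73.984 thousand

In inverse form: demand p = 176.8 − 2.5q, supply p = 108.4 + 2.5q.
Competitive equilibrium: 176.8 − 2.5q = 108.4 + 2.5q → q* = 13.68, p* = 142.6.
At the ceiling p = 129, quantity supplied = (129 − 108.4)/2.5 = 8.24.
Willingness to pay at q' = 8.24: 176.8 − 2.5·8.24 = 156.2.
Δq = 13.68 − 8.24 = 5.44; wedge = 156.2 − 129 = 27.2.
Welfare loss = ½ × 5.44 × 27.2 = $73.984 thousand.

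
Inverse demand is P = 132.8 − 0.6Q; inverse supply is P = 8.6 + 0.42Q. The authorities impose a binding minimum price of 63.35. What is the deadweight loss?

Competitive equilibrium: 132.8 − 0.6Q = 8.6 + 0.42Q → Q* = 121.7647, P* = 59.7412.
At the floor P = 63.35, quantity demanded = (132.8 − 63.35)/0.6 = 115.75.
Sellers' marginal cost at Q' = 115.75: 8.6 + 0.42·115.75 = 57.215.
ΔQ = 121.7647 − 115.75 = 6.0147; wedge = 63.35 − 57.215 = 6.135.
DWL = ½ × 6.0147 × 6.135 = 18.45.

18.45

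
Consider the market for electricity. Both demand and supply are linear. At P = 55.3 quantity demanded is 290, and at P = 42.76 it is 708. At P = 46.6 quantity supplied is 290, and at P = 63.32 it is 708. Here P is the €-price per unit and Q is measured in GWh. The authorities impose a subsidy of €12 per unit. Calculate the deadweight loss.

€1028.57

Demand slope = (42.76 − 55.3)/(708 − 290) = −0.03, so P = 64 − 0.03Q.
Supply slope = (63.32 − 46.6)/(708 − 290) = 0.04, so P = 35 + 0.04Q.
Competitive equilibrium: 64 − 0.03Q = 35 + 0.04Q → Q* = 414.2857, P* = 51.5714.
The subsidy lowers effective supply by 12: P = 23 + 0.04Q.
New quantity: 64 − 0.03Q = 23 + 0.04Q → Q' = 585.7143.
Overproduction ΔQ = 585.7143 − 414.2857 = 171.4286; wedge = subsidy = 12.
Welfare loss = ½ × 171.4286 × 12 = €1028.57.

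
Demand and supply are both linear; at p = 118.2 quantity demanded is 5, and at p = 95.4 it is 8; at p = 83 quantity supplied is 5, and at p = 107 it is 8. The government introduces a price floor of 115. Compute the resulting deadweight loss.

26.27

Demand slope = (95.4 − 118.2)/(8 − 5) = −7.6, so p = 156.2 − 7.6q.
Supply slope = (107 − 83)/(8 − 5) = 8, so p = 43 + 8q.
Competitive equilibrium: 156.2 − 7.6q = 43 + 8q → q* = 7.2564, p* = 101.0513.
At the floor p = 115, quantity demanded = (156.2 − 115)/7.6 = 5.4211.
Sellers' marginal cost at q' = 5.4211: 43 + 8·5.4211 = 86.3688.
Δq = 7.2564 − 5.4211 = 1.8353; wedge = 115 − 86.3688 = 28.6312.
Welfare loss = ½ × 1.8353 × 28.6312 = 26.27.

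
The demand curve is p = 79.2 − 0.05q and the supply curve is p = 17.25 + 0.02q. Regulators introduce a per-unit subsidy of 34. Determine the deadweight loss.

8257.14

Competitive equilibrium: 79.2 − 0.05q = 17.25 + 0.02q → q* = 885, p* = 34.95.
The subsidy lowers effective supply by 34: p = 0.02q − 16.75.
New quantity: 79.2 − 0.05q = 0.02q − 16.75 → q' = 1370.7143.
Overproduction Δq = 1370.7143 − 885 = 485.7143; wedge = subsidy = 34.
DWL = ½ × 485.7143 × 34 = 8257.14.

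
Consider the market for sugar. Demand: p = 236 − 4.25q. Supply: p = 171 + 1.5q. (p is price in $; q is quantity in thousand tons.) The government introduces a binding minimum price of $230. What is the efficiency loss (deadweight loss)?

Competitive equilibrium: 236 − 4.25q = 171 + 1.5q → q* = 11.30435, p* = 187.95652.
At the floor p = 230, quantity demanded = (236 − 230)/4.25 = 1.41176.
Sellers' marginal cost at q' = 1.41176: 171 + 1.5·1.41176 = 173.11764.
Δq = 11.30435 − 1.41176 = 9.89259; wedge = 230 − 173.11764 = 56.88236.
The triangle = ½ × 9.89259 × 56.88236 = $281.36 thousand.

$281.36 thousand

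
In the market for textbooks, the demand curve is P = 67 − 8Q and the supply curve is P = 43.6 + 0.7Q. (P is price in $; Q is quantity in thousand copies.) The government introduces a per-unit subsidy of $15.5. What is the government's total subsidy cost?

$69.30 thousand

Competitive equilibrium: 67 − 8Q = 43.6 + 0.7Q → Q* = 2.68966, P* = 45.48276.
The subsidy lowers effective supply by 15.5: P = 28.1 + 0.7Q.
New quantity: 67 − 8Q = 28.1 + 0.7Q → Q' = 4.47126.
Total subsidy cost = 15.5 × 4.47126 = $69.30 thousand.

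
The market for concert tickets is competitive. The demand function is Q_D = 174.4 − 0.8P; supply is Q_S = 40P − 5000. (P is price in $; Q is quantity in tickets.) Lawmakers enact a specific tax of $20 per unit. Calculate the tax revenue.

In inverse form: demand P = 218 − 1.25Q, supply P = 125 + 0.025Q.
Competitive equilibrium: 218 − 1.25Q = 125 + 0.025Q → Q* = 72.9412, P* = 126.8235.
With the tax, the buyer price exceeds the seller price by 20: (218 − 1.25Q) − (125 + 0.025Q) = 20 → Q' = 57.2549.
Tax revenue = 20 × 57.2549 = $1145.10.

$1145.10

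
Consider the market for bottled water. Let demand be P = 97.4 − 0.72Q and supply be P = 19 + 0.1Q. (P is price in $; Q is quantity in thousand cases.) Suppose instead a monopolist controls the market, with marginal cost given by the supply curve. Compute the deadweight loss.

$819.24 thousand

Competitive equilibrium: 97.4 − 0.72Q = 19 + 0.1Q → Q* = 95.6098, P* = 28.561.
Marginal revenue: MR = 97.4 − 1.44Q. Set MR = MC: 97.4 − 1.44Q = 19 + 0.1Q → Q_m = 50.9091.
Price P_m = 97.4 − 0.72·50.9091 = 60.7454; MC(Q_m) = 19 + 0.1·50.9091 = 24.0909.
Competitive Q* = 95.6098, so ΔQ = 44.7007; wedge = 60.7454 − 24.0909 = 36.6545.
Welfare loss = ½ × 44.7007 × 36.6545 = $819.24 thousand.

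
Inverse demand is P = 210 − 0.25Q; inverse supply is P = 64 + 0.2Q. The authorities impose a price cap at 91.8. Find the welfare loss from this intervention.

7737.67

Competitive equilibrium: 210 − 0.25Q = 64 + 0.2Q → Q* = 324.4444, P* = 128.8889.
At the ceiling P = 91.8, quantity supplied = (91.8 − 64)/0.2 = 139.
Willingness to pay at Q' = 139: 210 − 0.25·139 = 175.25.
ΔQ = 324.4444 − 139 = 185.4444; wedge = 175.25 − 91.8 = 83.45.
The triangle = ½ × 185.4444 × 83.45 = 7737.67.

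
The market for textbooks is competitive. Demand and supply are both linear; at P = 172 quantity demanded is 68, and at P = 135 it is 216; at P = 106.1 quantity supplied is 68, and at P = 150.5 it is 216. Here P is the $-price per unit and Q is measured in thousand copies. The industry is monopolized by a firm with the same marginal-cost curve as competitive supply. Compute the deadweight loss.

Demand slope = (135 − 172)/(216 − 68) = −0.25, so P = 189 − 0.25Q.
Supply slope = (150.5 − 106.1)/(216 − 68) = 0.3, so P = 85.7 + 0.3Q.
Competitive equilibrium: 189 − 0.25Q = 85.7 + 0.3Q → Q* = 187.81818, P* = 142.04545.
Marginal revenue: MR = 189 − 0.5Q. Set MR = MC: 189 − 0.5Q = 85.7 + 0.3Q → Q_m = 129.125.
Price P_m = 189 − 0.25·129.125 = 156.71875; MC(Q_m) = 85.7 + 0.3·129.125 = 124.4375.
Competitive Q* = 187.81818, so ΔQ = 58.69318; wedge = 156.71875 − 124.4375 = 32.28125.
DWL = ½ × 58.69318 × 32.28125 = $947.34 thousand.

$947.34 thousand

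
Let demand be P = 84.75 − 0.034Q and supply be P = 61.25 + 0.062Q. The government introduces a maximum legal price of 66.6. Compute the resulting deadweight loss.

1205.89

Competitive equilibrium: 84.75 − 0.034Q = 61.25 + 0.062Q → Q* = 244.7917, P* = 76.4271.
At the ceiling P = 66.6, quantity supplied = (66.6 − 61.25)/0.062 = 86.2903.
Willingness to pay at Q' = 86.2903: 84.75 − 0.034·86.2903 = 81.8161.
ΔQ = 244.7917 − 86.2903 = 158.5014; wedge = 81.8161 − 66.6 = 15.2161.
DWL = ½ × 158.5014 × 15.2161 = 1205.89.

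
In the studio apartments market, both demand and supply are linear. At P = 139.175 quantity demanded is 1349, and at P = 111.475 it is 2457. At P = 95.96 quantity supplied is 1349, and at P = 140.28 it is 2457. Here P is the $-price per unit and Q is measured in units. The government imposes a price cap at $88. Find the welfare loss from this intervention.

$24252.48

Demand slope = (111.475 − 139.175)/(2457 − 1349) = −0.025, so P = 172.9 − 0.025Q.
Supply slope = (140.28 − 95.96)/(2457 − 1349) = 0.04, so P = 42 + 0.04Q.
Competitive equilibrium: 172.9 − 0.025Q = 42 + 0.04Q → Q* = 2013.8462, P* = 122.5538.
At the ceiling P = 88, quantity supplied = (88 − 42)/0.04 = 1150.
Willingness to pay at Q' = 1150: 172.9 − 0.025·1150 = 144.15.
ΔQ = 2013.8462 − 1150 = 863.8462; wedge = 144.15 − 88 = 56.15.
DWL = ½ × 863.8462 × 56.15 = $24252.48.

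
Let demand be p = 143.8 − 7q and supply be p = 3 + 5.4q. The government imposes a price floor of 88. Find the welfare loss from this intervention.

Competitive equilibrium: 143.8 − 7q = 3 + 5.4q → q* = 11.3548, p* = 64.3161.
At the floor p = 88, quantity demanded = (143.8 − 88)/7 = 7.9714.
Sellers' marginal cost at q' = 7.9714: 3 + 5.4·7.9714 = 46.0456.
Δq = 11.3548 − 7.9714 = 3.3834; wedge = 88 − 46.0456 = 41.9544.
Welfare loss = ½ × 3.3834 × 41.9544 = 70.97.

70.97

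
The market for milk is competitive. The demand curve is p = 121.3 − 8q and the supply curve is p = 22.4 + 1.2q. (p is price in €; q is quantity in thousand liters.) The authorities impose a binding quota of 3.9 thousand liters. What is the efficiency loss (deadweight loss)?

Competitive equilibrium: 121.3 − 8q = 22.4 + 1.2q → q* = 10.75, p* = 35.3.
At q = 3.9: demand price = 121.3 − 8·3.9 = 90.1; supply price = 22.4 + 1.2·3.9 = 27.08.
Δq = 10.75 − 3.9 = 6.85; wedge = 90.1 − 27.08 = 63.02.
The triangle = ½ × 6.85 × 63.02 = €215.84 thousand.

€215.84 thousand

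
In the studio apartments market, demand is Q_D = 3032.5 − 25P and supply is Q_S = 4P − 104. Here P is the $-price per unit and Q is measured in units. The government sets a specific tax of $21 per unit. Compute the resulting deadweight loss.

$760.34

In inverse form: demand P = 121.3 − 0.04Q, supply P = 26 + 0.25Q.
Competitive equilibrium: 121.3 − 0.04Q = 26 + 0.25Q → Q* = 328.6207, P* = 108.1552.
With the tax, the buyer price exceeds the seller price by 21: (121.3 − 0.04Q) − (26 + 0.25Q) = 21 → Q' = 256.2069.
ΔQ = 328.6207 − 256.2069 = 72.4138; the wedge equals the tax, 21.
Welfare loss = ½ × 72.4138 × 21 = $760.34.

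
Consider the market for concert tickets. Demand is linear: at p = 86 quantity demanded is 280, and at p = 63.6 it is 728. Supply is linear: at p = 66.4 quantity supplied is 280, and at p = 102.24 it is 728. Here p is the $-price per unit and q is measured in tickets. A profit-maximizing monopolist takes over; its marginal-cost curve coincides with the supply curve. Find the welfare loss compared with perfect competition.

$930.67

Demand slope = (63.6 − 86)/(728 − 280) = −0.05, so p = 100 − 0.05q.
Supply slope = (102.24 − 66.4)/(728 − 280) = 0.08, so p = 44 + 0.08q.
Competitive equilibrium: 100 − 0.05q = 44 + 0.08q → q* = 430.7692, p* = 78.4615.
Marginal revenue: MR = 100 − 0.1q. Set MR = MC: 100 − 0.1q = 44 + 0.08q → q_m = 311.1111.
Price p_m = 100 − 0.05·311.1111 = 84.4444; MC(q_m) = 44 + 0.08·311.1111 = 68.8889.
Competitive q* = 430.7692, so Δq = 119.6581; wedge = 84.4444 − 68.8889 = 15.5555.
The triangle = ½ × 119.6581 × 15.5555 = $930.67.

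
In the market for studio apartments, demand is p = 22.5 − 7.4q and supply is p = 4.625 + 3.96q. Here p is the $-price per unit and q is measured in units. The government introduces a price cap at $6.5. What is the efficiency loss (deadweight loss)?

$6.87

Competitive equilibrium: 22.5 − 7.4q = 4.625 + 3.96q → q* = 1.5735, p* = 10.8561.
At the ceiling p = 6.5, quantity supplied = (6.5 − 4.625)/3.96 = 0.4735.
Willingness to pay at q' = 0.4735: 22.5 − 7.4·0.4735 = 18.9961.
Δq = 1.5735 − 0.4735 = 1.1; wedge = 18.9961 − 6.5 = 12.4961.
The triangle = ½ × 1.1 × 12.4961 = $6.87.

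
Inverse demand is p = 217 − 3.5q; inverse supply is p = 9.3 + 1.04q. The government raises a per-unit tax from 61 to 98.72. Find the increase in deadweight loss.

Competitive equilibrium: 217 − 3.5q = 9.3 + 1.04q → q* = 45.7489, p* = 56.8789.
For a per-unit tax t: Δq = t/4.54, so DWL = ½·t·(t/4.54) = t²/9.08.
At t = 61: DWL = 409.802. At t = 98.72: DWL = 1073.308.
Increase = 1073.308 − 409.802 = 663.51.

663.51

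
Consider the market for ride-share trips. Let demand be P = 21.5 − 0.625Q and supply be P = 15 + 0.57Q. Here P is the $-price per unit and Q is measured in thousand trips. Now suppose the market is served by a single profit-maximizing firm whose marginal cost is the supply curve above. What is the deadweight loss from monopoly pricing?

$2.08 thousand

Competitive equilibrium: 21.5 − 0.625Q = 15 + 0.57Q → Q* = 5.4393, P* = 18.1004.
Marginal revenue: MR = 21.5 − 1.25Q. Set MR = MC: 21.5 − 1.25Q = 15 + 0.57Q → Q_m = 3.5714.
Price P_m = 21.5 − 0.625·3.5714 = 19.2679; MC(Q_m) = 15 + 0.57·3.5714 = 17.0357.
Competitive Q* = 5.4393, so ΔQ = 1.8679; wedge = 19.2679 − 17.0357 = 2.2322.
Welfare loss = ½ × 1.8679 × 2.2322 = $2.08 thousand.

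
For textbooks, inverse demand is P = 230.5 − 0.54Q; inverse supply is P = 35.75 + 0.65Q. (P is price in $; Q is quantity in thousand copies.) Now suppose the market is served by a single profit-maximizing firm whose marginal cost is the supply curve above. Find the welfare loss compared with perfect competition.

$1552.65 thousand

Competitive equilibrium: 230.5 − 0.54Q = 35.75 + 0.65Q → Q* = 163.6555, P* = 142.1261.
Marginal revenue: MR = 230.5 − 1.08Q. Set MR = MC: 230.5 − 1.08Q = 35.75 + 0.65Q → Q_m = 112.5723.
Price P_m = 230.5 − 0.54·112.5723 = 169.711; MC(Q_m) = 35.75 + 0.65·112.5723 = 108.922.
Competitive Q* = 163.6555, so ΔQ = 51.0832; wedge = 169.711 − 108.922 = 60.789.
Deadweight loss = ½ × 51.0832 × 60.789 = $1552.65 thousand.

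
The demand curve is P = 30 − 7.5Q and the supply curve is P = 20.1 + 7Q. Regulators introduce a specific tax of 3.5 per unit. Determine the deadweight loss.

Competitive equilibrium: 30 − 7.5Q = 20.1 + 7Q → Q* = 0.6828, P* = 24.8793.
With the tax, the buyer price exceeds the seller price by 3.5: (30 − 7.5Q) − (20.1 + 7Q) = 3.5 → Q' = 0.4414.
ΔQ = 0.6828 − 0.4414 = 0.2414; the wedge equals the tax, 3.5.
Deadweight loss = ½ × 0.2414 × 3.5 = 0.42.

0.42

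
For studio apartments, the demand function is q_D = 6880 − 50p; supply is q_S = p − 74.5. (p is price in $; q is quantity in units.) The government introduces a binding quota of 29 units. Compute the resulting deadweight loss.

$550.78

In inverse form: demand p = 137.6 − 0.02q, supply p = 74.5 + q.
Competitive equilibrium: 137.6 − 0.02q = 74.5 + q → q* = 61.8627, p* = 136.3627.
At q = 29: demand price = 137.6 − 0.02·29 = 137.02; supply price = 74.5 + 1·29 = 103.5.
Δq = 61.8627 − 29 = 32.8627; wedge = 137.02 − 103.5 = 33.52.
Deadweight loss = ½ × 32.8627 × 33.52 = $550.78.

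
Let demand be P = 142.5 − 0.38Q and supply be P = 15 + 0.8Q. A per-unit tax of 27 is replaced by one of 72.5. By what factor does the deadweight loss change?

Competitive equilibrium: 142.5 − 0.38Q = 15 + 0.8Q → Q* = 108.0508, P* = 101.4407.
For a per-unit tax t: ΔQ = t/1.18, so DWL = ½·t·(t/1.18) = t²/2.36.
At t = 27: DWL = 308.898. At t = 72.5: DWL = 2227.225.
Ratio = (72.5/27)² = 7.210.

7.210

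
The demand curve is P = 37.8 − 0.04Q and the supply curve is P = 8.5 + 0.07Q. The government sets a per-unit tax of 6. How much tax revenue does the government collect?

1270.91

Competitive equilibrium: 37.8 − 0.04Q = 8.5 + 0.07Q → Q* = 266.3636, P* = 27.1455.
With the tax, the buyer price exceeds the seller price by 6: (37.8 − 0.04Q) − (8.5 + 0.07Q) = 6 → Q' = 211.8182.
Tax revenue = 6 × 211.8182 = 1270.91.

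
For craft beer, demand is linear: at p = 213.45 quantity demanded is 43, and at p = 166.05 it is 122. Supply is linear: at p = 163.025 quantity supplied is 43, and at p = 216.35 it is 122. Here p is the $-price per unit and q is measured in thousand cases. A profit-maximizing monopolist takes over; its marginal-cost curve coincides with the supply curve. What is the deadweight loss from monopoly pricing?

Demand slope = (166.05 − 213.45)/(122 − 43) = −0.6, so p = 239.25 − 0.6q.
Supply slope = (216.35 − 163.025)/(122 − 43) = 0.675, so p = 134 + 0.675q.
Competitive equilibrium: 239.25 − 0.6q = 134 + 0.675q → q* = 82.549, p* = 189.7206.
Marginal revenue: MR = 239.25 − 1.2q. Set MR = MC: 239.25 − 1.2q = 134 + 0.675q → q_m = 56.1333.
Price p_m = 239.25 − 0.6·56.1333 = 205.57; MC(q_m) = 134 + 0.675·56.1333 = 171.89.
Competitive q* = 82.549, so Δq = 26.4157; wedge = 205.57 − 171.89 = 33.68.
Deadweight loss = ½ × 26.4157 × 33.68 = $444.84 thousand.

$444.84 thousand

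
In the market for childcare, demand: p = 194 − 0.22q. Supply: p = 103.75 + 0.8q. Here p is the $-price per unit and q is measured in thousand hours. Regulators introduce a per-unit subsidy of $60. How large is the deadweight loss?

$1764.71 thousand

Competitive equilibrium: 194 − 0.22q = 103.75 + 0.8q → q* = 88.4804, p* = 174.5343.
The subsidy lowers effective supply by 60: p = 43.75 + 0.8q.
New quantity: 194 − 0.22q = 43.75 + 0.8q → q' = 147.3039.
Overproduction Δq = 147.3039 − 88.4804 = 58.8235; wedge = subsidy = 60.
DWL = ½ × 58.8235 × 60 = $1764.71 thousand.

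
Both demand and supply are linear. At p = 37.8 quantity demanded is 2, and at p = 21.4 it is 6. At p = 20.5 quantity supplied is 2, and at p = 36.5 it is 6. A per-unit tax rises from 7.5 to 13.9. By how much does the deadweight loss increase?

8.45

Demand slope = (21.4 − 37.8)/(6 − 2) = −4.1, so p = 46 − 4.1q.
Supply slope = (36.5 − 20.5)/(6 − 2) = 4, so p = 12.5 + 4q.
Competitive equilibrium: 46 − 4.1q = 12.5 + 4q → q* = 4.1358, p* = 29.0432.
For a per-unit tax t: Δq = t/8.1, so DWL = ½·t·(t/8.1) = t²/16.2.
At t = 7.5: DWL = 3.4722. At t = 13.9: DWL = 11.9265.
Increase = 11.9265 − 3.4722 = 8.45.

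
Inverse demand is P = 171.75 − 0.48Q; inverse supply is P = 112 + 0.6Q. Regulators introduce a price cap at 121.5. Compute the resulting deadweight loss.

Competitive equilibrium: 171.75 − 0.48Q = 112 + 0.6Q → Q* = 55.3241, P* = 145.1944.
At the ceiling P = 121.5, quantity supplied = (121.5 − 112)/0.6 = 15.8333.
Willingness to pay at Q' = 15.8333: 171.75 − 0.48·15.8333 = 164.15.
ΔQ = 55.3241 − 15.8333 = 39.4908; wedge = 164.15 − 121.5 = 42.65.
The triangle = ½ × 39.4908 × 42.65 = 842.14.

842.14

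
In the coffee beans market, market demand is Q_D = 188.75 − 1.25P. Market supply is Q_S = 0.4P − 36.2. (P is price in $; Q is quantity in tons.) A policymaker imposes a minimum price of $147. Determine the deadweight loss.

In inverse form: demand P = 151 − 0.8Q, supply P = 90.5 + 2.5Q.
Competitive equilibrium: 151 − 0.8Q = 90.5 + 2.5Q → Q* = 18.3333, P* = 136.3333.
At the floor P = 147, quantity demanded = (151 − 147)/0.8 = 5.
Sellers' marginal cost at Q' = 5: 90.5 + 2.5·5 = 103.
ΔQ = 18.3333 − 5 = 13.3333; wedge = 147 − 103 = 44.
The triangle = ½ × 13.3333 × 44 = $293.33.

$293.33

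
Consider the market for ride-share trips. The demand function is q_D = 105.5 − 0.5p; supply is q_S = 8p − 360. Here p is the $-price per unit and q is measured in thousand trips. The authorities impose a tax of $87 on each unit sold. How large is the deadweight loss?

$1780.94 thousand

In inverse form: demand p = 211 − 2q, supply p = 45 + 0.125q.
Competitive equilibrium: 211 − 2q = 45 + 0.125q → q* = 78.1176, p* = 54.7647.
With the tax, the buyer price exceeds the seller price by 87: (211 − 2q) − (45 + 0.125q) = 87 → q' = 37.1765.
Δq = 78.1176 − 37.1765 = 40.9411; the wedge equals the tax, 87.
DWL = ½ × 40.9411 × 87 = $1780.94 thousand.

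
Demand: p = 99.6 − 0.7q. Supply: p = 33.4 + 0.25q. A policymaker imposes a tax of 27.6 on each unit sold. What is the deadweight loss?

400.93

Competitive equilibrium: 99.6 − 0.7q = 33.4 + 0.25q → q* = 69.6842, p* = 50.8211.
With the tax, the buyer price exceeds the seller price by 27.6: (99.6 − 0.7q) − (33.4 + 0.25q) = 27.6 → q' = 40.6316.
Δq = 69.6842 − 40.6316 = 29.0526; the wedge equals the tax, 27.6.
The triangle = ½ × 29.0526 × 27.6 = 400.93.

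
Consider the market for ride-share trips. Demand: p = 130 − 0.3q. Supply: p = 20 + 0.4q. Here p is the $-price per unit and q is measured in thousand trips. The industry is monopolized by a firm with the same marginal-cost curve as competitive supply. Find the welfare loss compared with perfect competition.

Competitive equilibrium: 130 − 0.3q = 20 + 0.4q → q* = 157.1429, p* = 82.8571.
Marginal revenue: MR = 130 − 0.6q. Set MR = MC: 130 − 0.6q = 20 + 0.4q → q_m = 110.
Price p_m = 130 − 0.3·110 = 97; MC(q_m) = 20 + 0.4·110 = 64.
Competitive q* = 157.1429, so Δq = 47.1429; wedge = 97 − 64 = 33.
DWL = ½ × 47.1429 × 33 = $777.86 thousand.

$777.86 thousand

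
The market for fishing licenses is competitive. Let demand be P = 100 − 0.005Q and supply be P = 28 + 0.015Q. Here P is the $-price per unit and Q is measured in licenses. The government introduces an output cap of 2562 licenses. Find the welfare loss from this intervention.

Competitive equilibrium: 100 − 0.005Q = 28 + 0.015Q → Q* = 3600, P* = 82.
At Q = 2562: demand price = 100 − 0.005·2562 = 87.19; supply price = 28 + 0.015·2562 = 66.43.
ΔQ = 3600 − 2562 = 1038; wedge = 87.19 − 66.43 = 20.76.
DWL = ½ × 1038 × 20.76 = $10774.44.

$10774.44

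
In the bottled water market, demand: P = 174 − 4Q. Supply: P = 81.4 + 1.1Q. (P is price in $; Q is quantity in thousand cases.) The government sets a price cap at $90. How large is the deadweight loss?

$272.57 thousand

Competitive equilibrium: 174 − 4Q = 81.4 + 1.1Q → Q* = 18.1569, P* = 101.3725.
At the ceiling P = 90, quantity supplied = (90 − 81.4)/1.1 = 7.8182.
Willingness to pay at Q' = 7.8182: 174 − 4·7.8182 = 142.7272.
ΔQ = 18.1569 − 7.8182 = 10.3387; wedge = 142.7272 − 90 = 52.7272.
Welfare loss = ½ × 10.3387 × 52.7272 = $272.57 thousand.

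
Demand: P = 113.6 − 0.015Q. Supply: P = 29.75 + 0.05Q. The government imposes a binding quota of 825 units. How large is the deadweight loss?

7027.31

Competitive equilibrium: 113.6 − 0.015Q = 29.75 + 0.05Q → Q* = 1290, P* = 94.25.
At Q = 825: demand price = 113.6 − 0.015·825 = 101.225; supply price = 29.75 + 0.05·825 = 71.
ΔQ = 1290 − 825 = 465; wedge = 101.225 − 71 = 30.225.
Welfare loss = ½ × 465 × 30.225 = 7027.31.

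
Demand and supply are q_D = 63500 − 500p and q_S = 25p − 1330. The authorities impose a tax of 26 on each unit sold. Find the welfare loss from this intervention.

In inverse form: demand p = 127 − 0.002q, supply p = 53.2 + 0.04q.
Competitive equilibrium: 127 − 0.002q = 53.2 + 0.04q → q* = 1757.1429, p* = 123.4857.
With the tax, the buyer price exceeds the seller price by 26: (127 − 0.002q) − (53.2 + 0.04q) = 26 → q' = 1138.0952.
Δq = 1757.1429 − 1138.0952 = 619.0477; the wedge equals the tax, 26.
DWL = ½ × 619.0477 × 26 = 8047.62.

8047.62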